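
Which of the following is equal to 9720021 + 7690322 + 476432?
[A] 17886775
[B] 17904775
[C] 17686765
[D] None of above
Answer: A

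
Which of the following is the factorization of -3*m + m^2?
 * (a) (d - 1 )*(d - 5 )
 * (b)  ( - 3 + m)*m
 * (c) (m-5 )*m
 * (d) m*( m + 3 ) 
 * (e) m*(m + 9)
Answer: b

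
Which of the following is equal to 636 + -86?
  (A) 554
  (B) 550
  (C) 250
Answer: B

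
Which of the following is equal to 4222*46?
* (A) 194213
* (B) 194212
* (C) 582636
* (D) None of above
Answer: B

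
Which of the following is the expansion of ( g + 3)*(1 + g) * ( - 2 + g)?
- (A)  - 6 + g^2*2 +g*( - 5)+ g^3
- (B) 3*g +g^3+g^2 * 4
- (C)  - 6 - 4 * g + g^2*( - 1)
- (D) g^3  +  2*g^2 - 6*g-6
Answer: A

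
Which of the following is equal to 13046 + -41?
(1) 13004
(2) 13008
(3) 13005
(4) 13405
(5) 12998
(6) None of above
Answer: 3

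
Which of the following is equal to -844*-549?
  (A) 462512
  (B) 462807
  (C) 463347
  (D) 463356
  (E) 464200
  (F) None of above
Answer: D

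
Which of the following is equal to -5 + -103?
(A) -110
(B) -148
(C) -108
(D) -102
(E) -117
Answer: C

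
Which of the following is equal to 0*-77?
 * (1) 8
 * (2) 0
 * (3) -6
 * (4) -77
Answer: 2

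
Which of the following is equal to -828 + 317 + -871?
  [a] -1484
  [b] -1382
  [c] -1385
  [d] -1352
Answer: b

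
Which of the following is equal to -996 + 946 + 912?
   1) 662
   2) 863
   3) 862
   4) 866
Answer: 3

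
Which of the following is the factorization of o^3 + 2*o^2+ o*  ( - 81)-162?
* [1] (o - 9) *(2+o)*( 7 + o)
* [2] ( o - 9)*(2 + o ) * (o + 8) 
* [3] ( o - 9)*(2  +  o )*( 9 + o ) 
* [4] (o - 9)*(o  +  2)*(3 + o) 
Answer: 3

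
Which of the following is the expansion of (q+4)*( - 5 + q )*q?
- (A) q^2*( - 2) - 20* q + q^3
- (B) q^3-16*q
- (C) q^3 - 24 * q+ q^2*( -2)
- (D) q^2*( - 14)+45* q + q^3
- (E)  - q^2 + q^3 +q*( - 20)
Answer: E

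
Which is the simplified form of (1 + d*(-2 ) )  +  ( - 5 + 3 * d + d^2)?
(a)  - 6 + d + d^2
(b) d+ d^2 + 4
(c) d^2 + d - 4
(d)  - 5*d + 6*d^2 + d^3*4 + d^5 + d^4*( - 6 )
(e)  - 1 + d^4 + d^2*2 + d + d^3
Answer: c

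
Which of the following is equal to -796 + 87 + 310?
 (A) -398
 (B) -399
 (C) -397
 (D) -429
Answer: B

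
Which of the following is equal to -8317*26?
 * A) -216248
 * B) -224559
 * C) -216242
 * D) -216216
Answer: C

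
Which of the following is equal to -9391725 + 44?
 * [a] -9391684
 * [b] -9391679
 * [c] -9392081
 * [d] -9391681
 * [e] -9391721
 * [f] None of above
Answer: d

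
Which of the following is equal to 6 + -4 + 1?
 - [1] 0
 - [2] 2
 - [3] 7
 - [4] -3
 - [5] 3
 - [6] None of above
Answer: 5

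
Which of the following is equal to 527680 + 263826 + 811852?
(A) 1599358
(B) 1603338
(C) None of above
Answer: C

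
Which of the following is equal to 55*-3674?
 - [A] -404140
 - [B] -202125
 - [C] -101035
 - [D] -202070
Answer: D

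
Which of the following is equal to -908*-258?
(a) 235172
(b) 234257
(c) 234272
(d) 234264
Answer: d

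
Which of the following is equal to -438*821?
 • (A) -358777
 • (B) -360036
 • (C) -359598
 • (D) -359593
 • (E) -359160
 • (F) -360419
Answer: C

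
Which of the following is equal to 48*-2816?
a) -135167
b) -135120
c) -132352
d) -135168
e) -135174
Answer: d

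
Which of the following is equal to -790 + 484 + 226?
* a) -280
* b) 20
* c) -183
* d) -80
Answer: d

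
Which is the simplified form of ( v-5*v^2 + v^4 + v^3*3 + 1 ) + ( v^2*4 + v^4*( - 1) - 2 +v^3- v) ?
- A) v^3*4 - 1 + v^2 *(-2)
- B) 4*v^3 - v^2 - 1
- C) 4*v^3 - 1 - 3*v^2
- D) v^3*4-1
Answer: B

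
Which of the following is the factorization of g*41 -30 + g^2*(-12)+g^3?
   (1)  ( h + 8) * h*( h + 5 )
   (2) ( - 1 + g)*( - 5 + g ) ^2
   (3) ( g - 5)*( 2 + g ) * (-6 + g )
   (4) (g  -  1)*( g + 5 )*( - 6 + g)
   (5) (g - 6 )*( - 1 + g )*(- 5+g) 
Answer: 5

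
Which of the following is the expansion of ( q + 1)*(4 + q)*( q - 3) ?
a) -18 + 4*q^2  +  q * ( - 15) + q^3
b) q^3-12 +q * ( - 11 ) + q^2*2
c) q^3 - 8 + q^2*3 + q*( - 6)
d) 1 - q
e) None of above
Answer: b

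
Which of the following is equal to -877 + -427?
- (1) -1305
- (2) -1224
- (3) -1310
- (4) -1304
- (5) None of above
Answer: 4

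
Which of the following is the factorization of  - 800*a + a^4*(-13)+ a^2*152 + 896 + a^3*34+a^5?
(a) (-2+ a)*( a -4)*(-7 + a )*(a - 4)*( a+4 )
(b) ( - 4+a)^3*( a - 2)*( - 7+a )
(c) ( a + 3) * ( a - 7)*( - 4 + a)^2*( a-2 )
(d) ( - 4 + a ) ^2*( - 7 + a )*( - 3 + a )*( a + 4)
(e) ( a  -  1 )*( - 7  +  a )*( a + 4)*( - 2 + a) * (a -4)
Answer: a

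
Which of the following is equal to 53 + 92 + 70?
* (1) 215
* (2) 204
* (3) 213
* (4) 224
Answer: 1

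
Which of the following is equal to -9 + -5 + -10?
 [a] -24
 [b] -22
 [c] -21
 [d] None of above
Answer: a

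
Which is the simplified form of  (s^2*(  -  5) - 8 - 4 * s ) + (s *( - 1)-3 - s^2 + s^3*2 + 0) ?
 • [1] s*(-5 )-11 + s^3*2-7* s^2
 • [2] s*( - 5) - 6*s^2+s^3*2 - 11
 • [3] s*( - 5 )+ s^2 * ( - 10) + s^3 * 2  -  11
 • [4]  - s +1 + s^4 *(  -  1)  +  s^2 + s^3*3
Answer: 2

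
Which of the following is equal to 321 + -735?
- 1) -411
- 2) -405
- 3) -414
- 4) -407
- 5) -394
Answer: 3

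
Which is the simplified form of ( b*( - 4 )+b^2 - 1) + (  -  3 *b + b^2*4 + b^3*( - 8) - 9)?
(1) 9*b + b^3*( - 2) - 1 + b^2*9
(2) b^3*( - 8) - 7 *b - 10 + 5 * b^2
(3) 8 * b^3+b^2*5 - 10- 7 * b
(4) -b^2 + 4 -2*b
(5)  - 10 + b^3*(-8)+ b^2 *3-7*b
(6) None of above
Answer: 2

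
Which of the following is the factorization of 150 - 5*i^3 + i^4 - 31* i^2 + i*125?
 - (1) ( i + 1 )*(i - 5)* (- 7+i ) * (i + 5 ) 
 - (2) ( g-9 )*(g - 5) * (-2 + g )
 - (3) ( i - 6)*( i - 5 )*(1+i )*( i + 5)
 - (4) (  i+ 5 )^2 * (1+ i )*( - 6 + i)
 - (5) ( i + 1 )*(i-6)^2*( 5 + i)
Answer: 3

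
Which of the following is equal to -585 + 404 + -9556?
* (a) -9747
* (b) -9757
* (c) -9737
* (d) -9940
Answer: c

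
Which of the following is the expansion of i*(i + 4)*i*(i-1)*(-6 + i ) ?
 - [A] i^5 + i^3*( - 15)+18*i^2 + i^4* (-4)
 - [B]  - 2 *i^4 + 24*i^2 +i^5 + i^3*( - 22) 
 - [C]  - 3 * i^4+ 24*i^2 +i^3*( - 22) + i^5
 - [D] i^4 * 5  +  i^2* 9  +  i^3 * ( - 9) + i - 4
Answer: C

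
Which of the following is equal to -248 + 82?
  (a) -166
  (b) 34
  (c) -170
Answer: a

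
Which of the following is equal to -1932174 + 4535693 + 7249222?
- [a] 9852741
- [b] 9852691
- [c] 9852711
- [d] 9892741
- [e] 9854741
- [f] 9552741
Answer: a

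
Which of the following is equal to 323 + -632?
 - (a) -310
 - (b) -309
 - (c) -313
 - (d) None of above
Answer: b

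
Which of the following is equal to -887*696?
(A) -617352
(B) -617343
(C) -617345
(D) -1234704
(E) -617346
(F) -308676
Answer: A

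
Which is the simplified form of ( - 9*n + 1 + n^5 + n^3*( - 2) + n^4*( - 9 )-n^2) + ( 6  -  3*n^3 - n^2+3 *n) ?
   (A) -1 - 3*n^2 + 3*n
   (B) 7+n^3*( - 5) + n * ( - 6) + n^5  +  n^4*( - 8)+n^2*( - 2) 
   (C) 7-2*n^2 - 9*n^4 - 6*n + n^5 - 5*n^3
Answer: C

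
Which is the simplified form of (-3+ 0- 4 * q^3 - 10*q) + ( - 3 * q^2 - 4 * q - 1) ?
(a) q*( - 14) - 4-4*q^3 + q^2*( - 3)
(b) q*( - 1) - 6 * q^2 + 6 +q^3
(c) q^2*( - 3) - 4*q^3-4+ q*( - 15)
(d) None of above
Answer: a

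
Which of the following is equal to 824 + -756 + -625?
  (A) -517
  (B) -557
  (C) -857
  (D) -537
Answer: B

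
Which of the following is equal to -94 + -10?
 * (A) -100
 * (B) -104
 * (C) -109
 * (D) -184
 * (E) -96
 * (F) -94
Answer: B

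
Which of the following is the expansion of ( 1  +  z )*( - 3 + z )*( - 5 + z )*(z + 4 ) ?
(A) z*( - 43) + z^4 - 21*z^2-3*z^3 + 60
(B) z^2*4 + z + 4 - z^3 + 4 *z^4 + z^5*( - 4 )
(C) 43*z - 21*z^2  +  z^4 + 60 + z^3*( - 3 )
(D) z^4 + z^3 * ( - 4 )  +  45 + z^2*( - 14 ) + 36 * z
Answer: C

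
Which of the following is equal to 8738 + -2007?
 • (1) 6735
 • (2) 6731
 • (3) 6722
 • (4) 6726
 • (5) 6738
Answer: 2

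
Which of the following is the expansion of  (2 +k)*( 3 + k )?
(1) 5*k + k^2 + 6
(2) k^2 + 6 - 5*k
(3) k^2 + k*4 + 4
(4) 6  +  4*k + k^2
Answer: 1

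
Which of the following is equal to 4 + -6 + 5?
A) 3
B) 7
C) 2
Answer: A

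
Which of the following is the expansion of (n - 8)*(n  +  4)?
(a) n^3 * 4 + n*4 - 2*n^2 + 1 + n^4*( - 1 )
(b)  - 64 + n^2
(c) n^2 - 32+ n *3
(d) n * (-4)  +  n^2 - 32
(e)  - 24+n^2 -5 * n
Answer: d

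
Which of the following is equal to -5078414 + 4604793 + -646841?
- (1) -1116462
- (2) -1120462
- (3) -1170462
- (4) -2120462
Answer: 2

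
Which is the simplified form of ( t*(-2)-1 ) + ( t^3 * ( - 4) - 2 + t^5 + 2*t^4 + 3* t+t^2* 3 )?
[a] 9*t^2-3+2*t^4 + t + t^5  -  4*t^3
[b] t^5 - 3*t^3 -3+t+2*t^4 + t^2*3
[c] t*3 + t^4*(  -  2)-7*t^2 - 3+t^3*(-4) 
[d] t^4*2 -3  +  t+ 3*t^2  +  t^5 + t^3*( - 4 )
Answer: d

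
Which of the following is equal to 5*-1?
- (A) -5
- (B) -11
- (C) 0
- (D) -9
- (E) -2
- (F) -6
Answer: A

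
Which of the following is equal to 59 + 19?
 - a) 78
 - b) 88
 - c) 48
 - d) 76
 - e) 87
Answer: a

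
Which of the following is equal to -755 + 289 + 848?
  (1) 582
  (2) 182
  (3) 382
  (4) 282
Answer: 3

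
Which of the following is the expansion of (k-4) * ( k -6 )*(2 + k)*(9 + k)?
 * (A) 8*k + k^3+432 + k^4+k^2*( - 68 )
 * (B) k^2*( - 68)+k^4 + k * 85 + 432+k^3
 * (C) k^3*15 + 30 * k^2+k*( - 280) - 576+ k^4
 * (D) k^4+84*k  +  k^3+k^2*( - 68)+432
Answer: D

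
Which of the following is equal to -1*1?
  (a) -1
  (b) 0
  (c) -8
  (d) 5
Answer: a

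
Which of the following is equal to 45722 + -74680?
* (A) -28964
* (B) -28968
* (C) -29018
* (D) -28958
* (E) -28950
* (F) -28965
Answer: D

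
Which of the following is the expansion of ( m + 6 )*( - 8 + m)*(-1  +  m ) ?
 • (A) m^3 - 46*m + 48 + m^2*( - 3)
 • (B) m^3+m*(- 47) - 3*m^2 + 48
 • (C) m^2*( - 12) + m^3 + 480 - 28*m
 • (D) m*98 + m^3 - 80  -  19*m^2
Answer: A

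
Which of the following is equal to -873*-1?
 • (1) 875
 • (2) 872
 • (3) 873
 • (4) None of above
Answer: 3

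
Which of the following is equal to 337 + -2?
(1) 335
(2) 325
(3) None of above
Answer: 1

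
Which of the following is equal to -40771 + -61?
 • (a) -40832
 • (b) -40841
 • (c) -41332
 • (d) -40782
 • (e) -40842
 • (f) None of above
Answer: a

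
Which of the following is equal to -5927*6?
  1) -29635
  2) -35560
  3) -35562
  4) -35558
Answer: 3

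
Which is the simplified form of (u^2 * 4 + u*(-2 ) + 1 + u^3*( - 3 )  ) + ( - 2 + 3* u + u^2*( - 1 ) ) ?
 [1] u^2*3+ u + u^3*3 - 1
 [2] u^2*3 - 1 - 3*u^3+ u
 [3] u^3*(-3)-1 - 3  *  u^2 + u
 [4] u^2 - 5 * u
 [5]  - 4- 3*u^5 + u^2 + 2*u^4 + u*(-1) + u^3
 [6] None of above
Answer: 2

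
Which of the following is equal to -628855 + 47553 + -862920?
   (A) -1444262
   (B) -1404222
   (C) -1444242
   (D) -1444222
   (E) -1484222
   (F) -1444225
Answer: D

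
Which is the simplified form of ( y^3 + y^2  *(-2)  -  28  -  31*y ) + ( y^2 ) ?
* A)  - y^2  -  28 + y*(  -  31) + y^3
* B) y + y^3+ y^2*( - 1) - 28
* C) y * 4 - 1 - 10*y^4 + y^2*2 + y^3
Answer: A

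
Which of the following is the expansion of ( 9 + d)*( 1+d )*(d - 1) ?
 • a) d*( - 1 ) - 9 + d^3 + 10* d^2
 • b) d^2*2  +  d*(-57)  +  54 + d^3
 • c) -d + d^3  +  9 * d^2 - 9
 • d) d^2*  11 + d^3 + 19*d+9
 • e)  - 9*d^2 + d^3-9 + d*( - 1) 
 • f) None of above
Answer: c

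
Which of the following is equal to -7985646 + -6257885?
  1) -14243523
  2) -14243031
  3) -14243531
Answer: 3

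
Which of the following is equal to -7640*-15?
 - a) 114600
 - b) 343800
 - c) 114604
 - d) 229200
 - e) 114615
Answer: a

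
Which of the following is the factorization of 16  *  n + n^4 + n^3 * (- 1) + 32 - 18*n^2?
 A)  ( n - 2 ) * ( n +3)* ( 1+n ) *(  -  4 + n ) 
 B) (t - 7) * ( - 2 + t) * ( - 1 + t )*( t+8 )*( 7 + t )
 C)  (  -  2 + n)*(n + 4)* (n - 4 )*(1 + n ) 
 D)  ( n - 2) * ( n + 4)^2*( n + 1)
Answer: C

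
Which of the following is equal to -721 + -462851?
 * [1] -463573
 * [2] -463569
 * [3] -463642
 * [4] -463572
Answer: 4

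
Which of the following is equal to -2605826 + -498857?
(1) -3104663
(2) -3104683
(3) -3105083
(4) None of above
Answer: 2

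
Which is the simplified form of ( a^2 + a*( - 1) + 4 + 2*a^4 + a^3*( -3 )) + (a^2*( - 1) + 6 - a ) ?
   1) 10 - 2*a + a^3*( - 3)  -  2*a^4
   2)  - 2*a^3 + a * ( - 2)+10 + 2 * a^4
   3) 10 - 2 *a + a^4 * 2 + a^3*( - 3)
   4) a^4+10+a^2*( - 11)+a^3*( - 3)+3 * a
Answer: 3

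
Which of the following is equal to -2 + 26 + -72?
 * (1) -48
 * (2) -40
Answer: 1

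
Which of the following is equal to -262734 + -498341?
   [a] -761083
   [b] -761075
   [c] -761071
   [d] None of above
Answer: b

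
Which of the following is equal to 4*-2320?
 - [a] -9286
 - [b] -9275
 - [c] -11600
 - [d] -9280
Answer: d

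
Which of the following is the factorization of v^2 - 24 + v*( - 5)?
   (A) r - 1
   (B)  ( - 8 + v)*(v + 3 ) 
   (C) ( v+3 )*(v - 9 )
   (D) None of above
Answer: B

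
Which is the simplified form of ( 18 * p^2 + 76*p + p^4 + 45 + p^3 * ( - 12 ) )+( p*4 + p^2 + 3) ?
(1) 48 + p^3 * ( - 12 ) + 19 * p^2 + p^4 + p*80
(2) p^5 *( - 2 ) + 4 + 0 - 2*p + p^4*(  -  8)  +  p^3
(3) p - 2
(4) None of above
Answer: 1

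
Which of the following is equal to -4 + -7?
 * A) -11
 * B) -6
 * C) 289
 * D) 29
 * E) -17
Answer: A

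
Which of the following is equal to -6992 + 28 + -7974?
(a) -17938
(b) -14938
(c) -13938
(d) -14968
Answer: b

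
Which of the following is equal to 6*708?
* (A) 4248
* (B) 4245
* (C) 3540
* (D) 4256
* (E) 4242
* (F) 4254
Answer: A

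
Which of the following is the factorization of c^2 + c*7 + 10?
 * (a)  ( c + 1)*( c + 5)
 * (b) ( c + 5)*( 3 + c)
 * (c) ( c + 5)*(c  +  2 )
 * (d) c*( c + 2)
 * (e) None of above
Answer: c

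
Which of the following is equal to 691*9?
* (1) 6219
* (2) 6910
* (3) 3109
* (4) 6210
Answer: 1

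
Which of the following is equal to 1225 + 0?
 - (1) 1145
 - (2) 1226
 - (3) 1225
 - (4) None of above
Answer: 3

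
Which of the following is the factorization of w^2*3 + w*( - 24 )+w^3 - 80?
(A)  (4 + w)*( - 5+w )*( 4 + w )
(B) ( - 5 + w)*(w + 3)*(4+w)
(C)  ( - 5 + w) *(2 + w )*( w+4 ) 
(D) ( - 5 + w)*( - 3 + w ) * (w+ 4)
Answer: A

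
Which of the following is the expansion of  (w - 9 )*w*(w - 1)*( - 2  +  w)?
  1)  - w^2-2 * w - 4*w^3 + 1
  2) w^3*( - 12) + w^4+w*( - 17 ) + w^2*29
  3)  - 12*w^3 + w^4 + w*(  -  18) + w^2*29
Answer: 3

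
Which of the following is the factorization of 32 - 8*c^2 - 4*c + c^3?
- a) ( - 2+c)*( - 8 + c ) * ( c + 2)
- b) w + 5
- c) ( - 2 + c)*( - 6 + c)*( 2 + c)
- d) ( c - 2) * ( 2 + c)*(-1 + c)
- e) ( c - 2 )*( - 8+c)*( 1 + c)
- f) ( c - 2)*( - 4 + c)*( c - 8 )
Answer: a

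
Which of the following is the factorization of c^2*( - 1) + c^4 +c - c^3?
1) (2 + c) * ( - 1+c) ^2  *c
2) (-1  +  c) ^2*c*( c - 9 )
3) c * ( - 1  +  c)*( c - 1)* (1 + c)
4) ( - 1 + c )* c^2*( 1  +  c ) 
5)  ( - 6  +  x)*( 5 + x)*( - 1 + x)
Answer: 3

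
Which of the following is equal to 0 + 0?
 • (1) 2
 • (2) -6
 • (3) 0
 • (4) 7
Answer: 3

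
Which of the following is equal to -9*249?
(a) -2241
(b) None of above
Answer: a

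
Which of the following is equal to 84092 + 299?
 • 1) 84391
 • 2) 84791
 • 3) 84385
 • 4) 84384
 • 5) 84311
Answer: 1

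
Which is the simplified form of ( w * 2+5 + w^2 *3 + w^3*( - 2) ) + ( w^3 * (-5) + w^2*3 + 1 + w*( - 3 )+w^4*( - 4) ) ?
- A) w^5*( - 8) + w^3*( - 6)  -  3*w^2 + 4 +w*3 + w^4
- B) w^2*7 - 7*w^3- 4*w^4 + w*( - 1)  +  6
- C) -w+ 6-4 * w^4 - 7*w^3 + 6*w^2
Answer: C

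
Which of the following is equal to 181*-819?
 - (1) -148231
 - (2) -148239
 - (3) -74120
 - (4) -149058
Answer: 2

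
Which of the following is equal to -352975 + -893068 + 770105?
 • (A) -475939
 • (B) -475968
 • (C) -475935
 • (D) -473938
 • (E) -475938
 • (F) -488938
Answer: E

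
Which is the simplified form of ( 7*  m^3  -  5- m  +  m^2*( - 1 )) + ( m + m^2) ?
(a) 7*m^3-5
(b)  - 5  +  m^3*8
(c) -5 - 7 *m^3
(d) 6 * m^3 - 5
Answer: a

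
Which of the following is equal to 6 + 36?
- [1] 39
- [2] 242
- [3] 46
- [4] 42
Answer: 4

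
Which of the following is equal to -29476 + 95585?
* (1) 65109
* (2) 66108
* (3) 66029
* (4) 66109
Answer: 4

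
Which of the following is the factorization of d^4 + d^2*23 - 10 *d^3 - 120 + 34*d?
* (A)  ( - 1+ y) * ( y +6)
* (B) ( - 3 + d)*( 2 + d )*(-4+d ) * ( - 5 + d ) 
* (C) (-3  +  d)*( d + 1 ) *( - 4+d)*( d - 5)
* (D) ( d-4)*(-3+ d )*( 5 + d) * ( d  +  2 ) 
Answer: B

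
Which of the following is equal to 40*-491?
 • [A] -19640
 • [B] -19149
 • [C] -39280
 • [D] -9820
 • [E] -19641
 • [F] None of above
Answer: A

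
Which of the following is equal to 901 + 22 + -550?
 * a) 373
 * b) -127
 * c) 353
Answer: a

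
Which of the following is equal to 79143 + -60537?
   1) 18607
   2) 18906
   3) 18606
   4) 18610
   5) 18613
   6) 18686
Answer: 3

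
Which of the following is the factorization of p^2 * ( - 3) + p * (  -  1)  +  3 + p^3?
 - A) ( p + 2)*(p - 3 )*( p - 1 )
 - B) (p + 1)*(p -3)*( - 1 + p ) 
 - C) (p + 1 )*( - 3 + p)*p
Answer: B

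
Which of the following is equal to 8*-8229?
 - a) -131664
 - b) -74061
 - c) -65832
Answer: c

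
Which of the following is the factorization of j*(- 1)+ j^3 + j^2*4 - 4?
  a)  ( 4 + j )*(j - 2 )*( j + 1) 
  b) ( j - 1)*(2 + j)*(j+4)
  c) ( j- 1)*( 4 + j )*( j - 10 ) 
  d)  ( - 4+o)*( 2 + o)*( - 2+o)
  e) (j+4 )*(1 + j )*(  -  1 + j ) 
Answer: e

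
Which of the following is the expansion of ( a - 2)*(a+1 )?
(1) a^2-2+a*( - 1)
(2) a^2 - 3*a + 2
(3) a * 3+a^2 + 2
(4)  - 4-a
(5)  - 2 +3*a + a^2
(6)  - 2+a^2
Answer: 1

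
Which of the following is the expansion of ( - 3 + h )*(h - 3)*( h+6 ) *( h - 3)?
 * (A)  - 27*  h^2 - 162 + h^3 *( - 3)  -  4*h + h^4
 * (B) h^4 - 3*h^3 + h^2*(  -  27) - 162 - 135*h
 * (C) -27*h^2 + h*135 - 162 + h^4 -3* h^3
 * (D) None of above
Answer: C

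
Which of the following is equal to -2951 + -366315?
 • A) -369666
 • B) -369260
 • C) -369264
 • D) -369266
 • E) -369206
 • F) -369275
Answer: D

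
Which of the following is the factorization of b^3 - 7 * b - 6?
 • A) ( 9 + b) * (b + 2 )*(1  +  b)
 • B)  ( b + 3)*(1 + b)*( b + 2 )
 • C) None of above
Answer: C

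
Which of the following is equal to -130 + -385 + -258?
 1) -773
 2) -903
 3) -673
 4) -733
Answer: 1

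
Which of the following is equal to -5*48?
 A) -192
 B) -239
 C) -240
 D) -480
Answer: C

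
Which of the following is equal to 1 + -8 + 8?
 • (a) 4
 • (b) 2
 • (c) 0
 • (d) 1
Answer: d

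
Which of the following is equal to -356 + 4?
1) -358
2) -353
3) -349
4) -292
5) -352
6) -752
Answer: 5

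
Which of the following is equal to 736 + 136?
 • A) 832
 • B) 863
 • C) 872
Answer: C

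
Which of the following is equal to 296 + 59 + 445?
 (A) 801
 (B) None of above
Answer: B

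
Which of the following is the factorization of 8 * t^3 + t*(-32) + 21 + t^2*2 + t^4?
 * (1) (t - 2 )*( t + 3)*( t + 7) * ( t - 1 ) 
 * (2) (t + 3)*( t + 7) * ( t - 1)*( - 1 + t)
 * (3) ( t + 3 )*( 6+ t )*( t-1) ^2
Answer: 2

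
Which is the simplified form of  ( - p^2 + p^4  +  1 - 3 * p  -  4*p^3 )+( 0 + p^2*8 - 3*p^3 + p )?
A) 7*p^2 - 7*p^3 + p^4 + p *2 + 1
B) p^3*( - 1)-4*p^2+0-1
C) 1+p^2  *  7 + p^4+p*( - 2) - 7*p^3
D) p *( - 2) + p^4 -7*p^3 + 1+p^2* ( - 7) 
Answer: C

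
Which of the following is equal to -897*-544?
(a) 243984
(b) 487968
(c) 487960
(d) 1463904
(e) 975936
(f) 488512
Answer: b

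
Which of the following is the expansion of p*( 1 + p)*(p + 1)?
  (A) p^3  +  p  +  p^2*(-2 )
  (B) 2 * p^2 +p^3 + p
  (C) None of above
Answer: B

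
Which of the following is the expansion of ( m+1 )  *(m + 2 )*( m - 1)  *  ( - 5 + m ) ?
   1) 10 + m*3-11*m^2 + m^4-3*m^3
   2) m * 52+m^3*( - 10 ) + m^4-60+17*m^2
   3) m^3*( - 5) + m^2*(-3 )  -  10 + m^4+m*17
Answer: 1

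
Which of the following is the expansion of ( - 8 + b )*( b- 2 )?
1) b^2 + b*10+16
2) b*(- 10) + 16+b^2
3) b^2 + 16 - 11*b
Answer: 2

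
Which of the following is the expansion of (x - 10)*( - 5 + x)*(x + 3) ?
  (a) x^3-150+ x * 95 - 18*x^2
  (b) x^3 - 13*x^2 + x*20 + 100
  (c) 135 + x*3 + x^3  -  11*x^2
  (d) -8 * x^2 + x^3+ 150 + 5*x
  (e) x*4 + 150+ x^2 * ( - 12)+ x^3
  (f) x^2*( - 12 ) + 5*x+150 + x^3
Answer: f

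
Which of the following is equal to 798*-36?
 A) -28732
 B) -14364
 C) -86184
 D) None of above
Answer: D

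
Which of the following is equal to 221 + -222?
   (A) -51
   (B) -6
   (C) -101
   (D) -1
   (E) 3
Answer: D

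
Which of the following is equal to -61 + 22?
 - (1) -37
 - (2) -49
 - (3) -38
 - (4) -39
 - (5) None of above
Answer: 4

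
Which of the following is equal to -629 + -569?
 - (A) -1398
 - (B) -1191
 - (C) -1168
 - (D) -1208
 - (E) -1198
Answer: E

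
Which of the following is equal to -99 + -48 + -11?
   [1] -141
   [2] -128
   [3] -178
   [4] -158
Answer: 4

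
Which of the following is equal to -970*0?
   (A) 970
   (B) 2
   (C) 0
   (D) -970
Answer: C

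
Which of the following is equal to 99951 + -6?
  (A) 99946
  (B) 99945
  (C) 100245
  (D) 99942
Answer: B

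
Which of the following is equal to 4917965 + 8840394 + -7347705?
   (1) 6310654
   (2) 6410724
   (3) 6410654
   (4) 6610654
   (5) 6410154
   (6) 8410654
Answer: 3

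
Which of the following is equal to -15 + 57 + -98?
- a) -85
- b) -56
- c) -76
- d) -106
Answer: b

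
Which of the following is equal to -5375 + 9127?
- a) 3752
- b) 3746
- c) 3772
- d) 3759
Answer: a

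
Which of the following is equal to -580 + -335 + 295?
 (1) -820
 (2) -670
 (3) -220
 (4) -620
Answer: 4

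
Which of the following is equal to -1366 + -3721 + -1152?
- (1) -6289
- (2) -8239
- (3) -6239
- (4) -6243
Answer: 3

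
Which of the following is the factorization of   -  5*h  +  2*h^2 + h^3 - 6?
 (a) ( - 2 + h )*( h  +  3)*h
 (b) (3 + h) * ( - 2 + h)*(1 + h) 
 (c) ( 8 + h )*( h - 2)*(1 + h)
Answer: b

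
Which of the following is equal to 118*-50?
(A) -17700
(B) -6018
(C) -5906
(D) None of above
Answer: D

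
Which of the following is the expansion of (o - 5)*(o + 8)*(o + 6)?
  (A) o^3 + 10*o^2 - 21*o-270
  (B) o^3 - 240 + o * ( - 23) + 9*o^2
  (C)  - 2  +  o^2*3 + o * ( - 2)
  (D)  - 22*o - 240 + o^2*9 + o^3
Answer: D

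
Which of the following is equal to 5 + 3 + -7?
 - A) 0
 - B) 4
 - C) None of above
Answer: C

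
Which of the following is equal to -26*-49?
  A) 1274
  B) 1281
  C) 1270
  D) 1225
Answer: A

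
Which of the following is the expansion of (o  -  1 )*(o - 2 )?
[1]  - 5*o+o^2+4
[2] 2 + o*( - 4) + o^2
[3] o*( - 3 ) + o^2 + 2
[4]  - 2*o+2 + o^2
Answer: 3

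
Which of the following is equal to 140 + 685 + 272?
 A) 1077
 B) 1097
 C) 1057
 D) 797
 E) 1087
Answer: B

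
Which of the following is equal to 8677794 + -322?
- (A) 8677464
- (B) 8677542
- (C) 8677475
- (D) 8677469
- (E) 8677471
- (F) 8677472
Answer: F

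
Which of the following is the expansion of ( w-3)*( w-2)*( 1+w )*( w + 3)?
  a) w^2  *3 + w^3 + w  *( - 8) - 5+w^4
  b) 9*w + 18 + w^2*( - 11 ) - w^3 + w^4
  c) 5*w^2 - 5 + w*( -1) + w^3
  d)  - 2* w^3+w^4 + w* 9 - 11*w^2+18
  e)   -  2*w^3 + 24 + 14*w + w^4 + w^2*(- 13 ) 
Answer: b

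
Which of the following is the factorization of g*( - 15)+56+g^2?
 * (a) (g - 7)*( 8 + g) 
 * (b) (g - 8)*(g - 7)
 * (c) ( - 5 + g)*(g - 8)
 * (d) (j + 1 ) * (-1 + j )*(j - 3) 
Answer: b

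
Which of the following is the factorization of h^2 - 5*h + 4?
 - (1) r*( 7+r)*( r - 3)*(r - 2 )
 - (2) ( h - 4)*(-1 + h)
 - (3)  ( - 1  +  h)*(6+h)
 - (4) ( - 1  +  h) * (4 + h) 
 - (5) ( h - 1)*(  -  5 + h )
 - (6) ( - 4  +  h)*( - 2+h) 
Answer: 2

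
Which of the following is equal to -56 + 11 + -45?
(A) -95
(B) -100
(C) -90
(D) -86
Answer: C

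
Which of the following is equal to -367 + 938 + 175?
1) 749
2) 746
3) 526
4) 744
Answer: 2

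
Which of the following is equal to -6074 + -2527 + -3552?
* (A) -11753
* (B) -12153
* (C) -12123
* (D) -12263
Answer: B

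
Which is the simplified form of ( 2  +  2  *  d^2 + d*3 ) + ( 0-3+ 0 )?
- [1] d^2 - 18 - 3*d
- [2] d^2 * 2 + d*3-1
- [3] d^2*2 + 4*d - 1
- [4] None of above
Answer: 2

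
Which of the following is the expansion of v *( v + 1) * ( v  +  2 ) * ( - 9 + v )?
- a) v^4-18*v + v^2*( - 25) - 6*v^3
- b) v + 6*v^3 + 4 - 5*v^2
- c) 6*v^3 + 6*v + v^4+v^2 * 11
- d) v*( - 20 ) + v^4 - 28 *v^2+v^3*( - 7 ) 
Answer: a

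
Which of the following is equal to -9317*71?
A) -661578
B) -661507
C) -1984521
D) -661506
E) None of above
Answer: B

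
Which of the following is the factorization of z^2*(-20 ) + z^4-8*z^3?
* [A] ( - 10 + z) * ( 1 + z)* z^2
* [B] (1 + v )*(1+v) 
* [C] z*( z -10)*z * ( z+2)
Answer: C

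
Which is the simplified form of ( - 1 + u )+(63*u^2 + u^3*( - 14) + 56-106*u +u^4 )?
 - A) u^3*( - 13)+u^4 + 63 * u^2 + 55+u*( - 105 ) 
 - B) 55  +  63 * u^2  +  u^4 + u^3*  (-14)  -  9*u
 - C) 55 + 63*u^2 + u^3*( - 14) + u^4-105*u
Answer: C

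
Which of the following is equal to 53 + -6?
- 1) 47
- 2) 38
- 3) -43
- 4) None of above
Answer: 1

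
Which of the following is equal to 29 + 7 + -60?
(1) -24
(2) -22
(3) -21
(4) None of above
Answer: 1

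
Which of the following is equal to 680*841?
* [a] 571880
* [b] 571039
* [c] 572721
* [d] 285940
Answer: a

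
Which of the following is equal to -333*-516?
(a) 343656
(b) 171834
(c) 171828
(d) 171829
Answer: c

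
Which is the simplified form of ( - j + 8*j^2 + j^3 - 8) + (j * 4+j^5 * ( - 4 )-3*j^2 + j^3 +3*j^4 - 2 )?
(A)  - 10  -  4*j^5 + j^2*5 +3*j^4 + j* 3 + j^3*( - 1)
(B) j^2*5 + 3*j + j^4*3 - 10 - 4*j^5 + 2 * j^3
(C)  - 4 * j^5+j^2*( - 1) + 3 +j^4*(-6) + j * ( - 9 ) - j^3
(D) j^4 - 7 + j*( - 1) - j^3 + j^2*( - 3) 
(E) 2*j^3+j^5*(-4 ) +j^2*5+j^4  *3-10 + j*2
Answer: B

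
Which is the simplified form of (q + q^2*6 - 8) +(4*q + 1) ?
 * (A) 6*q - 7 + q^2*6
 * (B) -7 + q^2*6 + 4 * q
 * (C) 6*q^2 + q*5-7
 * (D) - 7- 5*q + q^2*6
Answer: C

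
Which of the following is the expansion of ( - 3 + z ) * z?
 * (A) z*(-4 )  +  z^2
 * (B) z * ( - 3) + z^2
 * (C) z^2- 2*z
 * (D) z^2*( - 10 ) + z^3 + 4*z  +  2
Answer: B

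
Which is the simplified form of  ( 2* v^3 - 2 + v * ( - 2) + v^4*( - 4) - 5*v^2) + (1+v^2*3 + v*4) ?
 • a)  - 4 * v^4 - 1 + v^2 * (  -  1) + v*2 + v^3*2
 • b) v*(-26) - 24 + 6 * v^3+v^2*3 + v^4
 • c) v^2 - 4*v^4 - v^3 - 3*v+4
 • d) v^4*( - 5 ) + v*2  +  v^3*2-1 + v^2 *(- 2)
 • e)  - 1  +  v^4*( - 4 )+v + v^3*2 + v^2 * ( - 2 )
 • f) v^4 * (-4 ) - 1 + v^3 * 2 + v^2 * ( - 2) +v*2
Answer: f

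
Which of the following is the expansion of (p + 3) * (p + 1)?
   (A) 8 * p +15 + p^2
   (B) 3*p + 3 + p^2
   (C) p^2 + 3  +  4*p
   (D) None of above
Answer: C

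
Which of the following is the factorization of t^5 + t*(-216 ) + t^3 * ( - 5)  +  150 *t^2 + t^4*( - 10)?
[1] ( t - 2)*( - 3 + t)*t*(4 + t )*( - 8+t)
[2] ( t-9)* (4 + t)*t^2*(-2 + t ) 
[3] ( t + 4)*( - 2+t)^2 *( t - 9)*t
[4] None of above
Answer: 4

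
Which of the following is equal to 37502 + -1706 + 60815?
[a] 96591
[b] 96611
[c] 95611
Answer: b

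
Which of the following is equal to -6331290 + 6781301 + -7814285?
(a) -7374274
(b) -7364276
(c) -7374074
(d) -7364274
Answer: d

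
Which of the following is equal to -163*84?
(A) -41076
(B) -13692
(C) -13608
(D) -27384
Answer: B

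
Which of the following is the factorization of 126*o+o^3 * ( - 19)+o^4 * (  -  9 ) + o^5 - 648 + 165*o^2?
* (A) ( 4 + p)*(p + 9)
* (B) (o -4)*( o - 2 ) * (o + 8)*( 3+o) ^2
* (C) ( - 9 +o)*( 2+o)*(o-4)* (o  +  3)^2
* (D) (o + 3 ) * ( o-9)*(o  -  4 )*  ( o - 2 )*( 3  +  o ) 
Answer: D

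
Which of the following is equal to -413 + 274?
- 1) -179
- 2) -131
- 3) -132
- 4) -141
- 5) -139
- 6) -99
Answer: 5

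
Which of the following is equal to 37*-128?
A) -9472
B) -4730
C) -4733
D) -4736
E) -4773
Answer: D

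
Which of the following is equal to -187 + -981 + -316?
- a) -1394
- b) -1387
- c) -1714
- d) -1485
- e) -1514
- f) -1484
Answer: f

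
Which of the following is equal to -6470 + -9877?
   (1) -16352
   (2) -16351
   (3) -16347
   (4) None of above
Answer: 3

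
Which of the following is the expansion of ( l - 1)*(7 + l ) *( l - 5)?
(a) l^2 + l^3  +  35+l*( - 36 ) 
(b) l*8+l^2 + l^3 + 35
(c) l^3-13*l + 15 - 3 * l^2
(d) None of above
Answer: d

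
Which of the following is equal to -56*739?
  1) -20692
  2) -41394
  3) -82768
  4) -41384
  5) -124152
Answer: 4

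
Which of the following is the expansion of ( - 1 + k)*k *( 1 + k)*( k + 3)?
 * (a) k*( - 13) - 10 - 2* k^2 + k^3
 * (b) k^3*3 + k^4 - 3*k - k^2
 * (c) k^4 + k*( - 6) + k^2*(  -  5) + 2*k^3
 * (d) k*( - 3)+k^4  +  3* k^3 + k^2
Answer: b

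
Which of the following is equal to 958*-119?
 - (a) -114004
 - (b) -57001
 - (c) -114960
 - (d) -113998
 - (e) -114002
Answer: e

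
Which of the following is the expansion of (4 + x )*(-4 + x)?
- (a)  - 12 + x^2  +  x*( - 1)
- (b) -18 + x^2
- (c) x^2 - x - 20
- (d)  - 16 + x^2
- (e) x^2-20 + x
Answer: d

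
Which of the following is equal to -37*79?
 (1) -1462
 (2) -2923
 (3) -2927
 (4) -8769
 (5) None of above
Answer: 2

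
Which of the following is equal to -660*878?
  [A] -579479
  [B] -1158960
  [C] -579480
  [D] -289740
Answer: C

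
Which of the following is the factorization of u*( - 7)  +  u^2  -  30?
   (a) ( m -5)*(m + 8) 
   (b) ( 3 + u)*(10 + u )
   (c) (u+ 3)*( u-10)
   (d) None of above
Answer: c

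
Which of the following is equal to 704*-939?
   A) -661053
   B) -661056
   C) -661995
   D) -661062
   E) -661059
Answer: B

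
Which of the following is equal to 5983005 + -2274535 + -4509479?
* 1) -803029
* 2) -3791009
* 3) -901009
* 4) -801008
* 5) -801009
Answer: 5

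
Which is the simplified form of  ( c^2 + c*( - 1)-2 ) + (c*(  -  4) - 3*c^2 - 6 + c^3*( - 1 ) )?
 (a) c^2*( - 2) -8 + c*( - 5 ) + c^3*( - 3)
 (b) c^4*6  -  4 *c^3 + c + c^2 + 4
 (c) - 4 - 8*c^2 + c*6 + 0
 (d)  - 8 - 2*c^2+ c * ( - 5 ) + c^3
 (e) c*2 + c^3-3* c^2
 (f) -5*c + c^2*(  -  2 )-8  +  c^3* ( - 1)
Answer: f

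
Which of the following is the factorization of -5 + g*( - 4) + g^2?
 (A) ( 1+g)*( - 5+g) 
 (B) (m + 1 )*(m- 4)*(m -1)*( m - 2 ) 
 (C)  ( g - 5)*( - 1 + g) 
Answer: A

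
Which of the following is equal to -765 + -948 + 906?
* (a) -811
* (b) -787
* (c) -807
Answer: c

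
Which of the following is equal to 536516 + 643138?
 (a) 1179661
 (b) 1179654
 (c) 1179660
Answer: b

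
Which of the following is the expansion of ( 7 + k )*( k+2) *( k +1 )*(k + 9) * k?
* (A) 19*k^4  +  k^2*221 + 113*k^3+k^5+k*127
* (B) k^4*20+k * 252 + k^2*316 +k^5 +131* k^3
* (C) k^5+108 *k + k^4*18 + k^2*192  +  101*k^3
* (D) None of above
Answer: D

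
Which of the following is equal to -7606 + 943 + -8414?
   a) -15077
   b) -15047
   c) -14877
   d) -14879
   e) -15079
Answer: a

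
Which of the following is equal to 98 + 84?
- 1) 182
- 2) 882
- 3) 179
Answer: 1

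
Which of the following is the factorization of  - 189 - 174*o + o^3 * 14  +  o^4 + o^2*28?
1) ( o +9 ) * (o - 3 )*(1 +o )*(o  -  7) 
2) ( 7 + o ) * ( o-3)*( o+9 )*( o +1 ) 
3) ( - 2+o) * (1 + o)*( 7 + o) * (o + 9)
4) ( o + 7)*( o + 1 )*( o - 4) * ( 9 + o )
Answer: 2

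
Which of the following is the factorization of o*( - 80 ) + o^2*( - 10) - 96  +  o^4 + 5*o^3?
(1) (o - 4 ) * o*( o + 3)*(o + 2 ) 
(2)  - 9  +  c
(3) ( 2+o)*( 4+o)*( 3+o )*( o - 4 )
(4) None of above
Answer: 3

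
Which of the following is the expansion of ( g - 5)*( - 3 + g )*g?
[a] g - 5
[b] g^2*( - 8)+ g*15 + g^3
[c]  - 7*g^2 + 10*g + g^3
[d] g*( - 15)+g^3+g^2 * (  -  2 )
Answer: b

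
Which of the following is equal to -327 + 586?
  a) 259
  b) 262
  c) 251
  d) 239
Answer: a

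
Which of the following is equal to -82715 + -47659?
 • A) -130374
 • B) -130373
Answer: A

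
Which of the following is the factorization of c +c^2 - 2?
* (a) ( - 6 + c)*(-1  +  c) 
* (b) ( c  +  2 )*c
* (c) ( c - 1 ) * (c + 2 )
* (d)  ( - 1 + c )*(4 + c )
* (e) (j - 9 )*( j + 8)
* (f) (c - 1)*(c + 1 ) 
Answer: c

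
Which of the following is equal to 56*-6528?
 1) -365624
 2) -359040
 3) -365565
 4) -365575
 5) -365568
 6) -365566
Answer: 5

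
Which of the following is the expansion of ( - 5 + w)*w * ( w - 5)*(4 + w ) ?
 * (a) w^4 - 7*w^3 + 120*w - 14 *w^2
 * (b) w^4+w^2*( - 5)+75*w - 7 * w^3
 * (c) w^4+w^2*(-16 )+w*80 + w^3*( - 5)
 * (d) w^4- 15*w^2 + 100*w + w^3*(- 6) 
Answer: d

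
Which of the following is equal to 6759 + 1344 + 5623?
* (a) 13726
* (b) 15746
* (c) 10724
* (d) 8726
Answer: a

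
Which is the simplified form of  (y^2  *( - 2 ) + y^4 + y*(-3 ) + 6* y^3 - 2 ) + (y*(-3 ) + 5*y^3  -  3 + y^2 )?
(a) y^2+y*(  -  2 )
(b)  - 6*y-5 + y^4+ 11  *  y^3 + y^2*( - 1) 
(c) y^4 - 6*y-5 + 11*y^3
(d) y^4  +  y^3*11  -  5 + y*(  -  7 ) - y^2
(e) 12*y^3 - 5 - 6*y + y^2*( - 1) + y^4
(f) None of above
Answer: b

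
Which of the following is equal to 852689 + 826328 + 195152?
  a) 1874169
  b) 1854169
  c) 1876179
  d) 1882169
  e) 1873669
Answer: a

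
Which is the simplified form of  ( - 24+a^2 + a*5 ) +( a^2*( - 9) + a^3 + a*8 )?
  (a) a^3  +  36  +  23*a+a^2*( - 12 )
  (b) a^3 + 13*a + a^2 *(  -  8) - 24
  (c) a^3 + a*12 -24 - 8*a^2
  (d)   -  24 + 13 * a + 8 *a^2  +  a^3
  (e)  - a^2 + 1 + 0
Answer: b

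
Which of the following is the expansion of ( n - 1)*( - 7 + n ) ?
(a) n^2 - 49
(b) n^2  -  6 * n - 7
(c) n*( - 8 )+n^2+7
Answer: c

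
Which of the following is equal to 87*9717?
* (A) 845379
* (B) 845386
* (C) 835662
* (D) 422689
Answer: A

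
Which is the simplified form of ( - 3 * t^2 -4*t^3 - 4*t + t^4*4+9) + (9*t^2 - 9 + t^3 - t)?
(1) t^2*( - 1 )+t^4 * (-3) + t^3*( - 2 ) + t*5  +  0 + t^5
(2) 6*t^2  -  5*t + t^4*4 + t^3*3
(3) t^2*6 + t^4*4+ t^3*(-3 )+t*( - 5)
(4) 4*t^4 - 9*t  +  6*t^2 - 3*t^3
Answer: 3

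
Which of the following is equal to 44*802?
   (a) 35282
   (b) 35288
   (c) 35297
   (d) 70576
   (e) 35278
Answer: b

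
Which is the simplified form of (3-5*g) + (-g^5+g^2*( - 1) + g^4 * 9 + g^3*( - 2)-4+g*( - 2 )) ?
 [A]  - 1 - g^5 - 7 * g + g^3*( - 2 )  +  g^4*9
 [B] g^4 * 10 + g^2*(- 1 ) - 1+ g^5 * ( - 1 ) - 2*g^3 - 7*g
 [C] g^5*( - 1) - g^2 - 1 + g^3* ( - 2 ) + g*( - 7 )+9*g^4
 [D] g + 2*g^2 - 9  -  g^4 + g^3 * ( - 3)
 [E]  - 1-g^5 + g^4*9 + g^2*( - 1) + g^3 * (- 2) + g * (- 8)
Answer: C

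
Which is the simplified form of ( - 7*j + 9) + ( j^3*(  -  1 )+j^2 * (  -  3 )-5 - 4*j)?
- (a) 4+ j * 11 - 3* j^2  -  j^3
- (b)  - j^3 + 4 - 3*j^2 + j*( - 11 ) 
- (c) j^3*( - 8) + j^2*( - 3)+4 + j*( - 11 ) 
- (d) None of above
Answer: b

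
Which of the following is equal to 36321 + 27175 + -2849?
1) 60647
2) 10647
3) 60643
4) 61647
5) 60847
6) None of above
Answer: 1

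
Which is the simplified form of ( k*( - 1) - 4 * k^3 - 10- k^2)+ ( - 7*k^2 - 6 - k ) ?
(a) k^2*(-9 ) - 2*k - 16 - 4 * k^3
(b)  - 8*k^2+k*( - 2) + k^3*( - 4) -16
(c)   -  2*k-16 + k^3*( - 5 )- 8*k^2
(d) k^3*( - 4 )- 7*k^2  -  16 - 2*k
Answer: b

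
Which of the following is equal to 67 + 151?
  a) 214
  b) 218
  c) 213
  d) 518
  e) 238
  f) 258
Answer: b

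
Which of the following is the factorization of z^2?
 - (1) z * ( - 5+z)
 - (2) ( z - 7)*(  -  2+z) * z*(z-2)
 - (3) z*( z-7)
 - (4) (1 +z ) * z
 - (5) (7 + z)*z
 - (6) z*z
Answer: 6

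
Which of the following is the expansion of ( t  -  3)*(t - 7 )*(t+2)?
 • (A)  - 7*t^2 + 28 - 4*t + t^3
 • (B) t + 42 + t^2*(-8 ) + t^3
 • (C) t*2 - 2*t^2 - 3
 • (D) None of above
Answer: B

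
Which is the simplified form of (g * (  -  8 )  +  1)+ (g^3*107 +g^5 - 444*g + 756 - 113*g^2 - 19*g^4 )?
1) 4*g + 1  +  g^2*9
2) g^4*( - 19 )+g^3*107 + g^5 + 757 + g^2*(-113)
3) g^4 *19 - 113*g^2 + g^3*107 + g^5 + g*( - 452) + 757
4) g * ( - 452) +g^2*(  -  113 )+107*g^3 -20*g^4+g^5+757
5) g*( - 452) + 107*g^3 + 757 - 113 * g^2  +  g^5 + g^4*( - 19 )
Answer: 5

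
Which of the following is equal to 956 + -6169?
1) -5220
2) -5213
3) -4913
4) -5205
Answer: 2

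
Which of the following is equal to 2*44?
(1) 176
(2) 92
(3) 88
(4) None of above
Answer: 3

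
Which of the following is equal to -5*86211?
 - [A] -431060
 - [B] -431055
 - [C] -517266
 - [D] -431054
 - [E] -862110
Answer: B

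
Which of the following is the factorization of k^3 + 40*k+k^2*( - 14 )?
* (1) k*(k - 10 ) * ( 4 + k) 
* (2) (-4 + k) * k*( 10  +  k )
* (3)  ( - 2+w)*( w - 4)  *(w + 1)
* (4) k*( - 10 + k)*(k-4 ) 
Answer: 4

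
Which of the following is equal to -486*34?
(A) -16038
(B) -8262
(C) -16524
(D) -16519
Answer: C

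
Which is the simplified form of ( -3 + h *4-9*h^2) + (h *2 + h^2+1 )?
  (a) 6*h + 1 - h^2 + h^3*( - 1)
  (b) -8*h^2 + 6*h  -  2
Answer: b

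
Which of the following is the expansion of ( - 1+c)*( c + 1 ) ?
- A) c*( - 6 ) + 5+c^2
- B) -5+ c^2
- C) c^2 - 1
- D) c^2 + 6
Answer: C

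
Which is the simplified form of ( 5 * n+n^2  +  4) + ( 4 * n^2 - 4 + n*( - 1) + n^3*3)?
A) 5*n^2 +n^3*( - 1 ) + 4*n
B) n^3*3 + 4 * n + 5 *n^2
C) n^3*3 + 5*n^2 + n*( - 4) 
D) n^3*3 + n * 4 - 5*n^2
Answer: B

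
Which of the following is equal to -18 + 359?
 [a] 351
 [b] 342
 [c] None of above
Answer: c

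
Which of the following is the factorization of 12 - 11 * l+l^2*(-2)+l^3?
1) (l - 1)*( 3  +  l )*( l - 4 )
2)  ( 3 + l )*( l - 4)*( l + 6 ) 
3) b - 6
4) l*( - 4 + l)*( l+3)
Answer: 1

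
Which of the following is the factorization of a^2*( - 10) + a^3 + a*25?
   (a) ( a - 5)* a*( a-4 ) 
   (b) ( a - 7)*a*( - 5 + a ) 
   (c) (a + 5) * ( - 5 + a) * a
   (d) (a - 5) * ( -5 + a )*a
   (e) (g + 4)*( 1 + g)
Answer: d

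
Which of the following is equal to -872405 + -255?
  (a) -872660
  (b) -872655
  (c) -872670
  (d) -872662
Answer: a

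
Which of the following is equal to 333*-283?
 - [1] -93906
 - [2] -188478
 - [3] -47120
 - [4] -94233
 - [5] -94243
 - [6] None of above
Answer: 6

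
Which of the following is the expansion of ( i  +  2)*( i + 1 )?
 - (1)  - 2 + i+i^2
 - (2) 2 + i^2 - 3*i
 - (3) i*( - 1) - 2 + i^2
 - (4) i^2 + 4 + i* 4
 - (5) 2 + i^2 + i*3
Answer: 5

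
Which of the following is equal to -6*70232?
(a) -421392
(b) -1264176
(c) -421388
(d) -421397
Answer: a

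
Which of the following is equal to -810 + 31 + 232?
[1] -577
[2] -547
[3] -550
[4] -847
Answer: 2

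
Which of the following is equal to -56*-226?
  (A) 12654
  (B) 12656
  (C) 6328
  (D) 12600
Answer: B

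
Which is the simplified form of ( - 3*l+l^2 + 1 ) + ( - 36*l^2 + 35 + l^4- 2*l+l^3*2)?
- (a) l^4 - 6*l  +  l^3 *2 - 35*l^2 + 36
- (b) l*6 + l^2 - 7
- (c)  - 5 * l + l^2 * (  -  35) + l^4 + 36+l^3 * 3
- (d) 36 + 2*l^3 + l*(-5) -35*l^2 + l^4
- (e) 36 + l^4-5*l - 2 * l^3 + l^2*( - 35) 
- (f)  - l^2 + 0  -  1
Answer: d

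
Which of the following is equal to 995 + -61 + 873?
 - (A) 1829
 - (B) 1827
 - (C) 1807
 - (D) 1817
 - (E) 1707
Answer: C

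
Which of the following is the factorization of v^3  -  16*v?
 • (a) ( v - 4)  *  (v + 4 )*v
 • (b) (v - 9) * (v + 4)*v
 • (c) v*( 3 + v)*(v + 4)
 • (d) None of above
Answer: a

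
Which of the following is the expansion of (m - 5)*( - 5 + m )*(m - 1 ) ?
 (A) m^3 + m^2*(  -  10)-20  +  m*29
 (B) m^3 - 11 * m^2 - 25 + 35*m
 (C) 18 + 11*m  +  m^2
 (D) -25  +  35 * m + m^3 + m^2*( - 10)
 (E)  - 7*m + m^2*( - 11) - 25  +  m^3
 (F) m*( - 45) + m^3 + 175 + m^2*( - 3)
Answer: B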